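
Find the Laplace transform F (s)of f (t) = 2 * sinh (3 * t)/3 2/ (s^2 - 9)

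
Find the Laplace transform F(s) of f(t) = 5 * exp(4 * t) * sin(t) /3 5/(3 * ((s - 4) ^2 + 1) ) 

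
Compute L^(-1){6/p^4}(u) u^3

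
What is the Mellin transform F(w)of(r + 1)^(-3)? pi * (w - 2) * (w - 1)/(2 * sin(pi * w))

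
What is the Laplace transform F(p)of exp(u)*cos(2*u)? (p - 1)/((p - 1)^2+4)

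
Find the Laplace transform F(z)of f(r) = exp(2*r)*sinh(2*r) 2/(z*(z - 4))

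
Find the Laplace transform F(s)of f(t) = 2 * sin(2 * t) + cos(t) s/(s^2 + 1) + 4/(s^2 + 4)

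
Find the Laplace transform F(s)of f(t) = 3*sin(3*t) 9/(s^2 + 9)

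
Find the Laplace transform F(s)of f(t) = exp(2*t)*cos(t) (s - 2)/((s - 2)^2 + 1)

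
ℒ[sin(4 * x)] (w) 4/(w^2+16)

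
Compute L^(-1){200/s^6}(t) 5 * t^5/3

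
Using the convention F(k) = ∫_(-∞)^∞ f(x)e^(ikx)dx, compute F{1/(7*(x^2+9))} pi*exp(-3*Abs(k))/21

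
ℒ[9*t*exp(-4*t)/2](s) 9/(2*(s + 4)^2)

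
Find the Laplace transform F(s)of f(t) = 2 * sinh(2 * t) 4/(s^2-4)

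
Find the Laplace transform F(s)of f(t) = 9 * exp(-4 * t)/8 9/(8 * (s+4))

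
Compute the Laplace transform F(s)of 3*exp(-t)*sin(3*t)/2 9/(2*((s + 1)^2 + 9))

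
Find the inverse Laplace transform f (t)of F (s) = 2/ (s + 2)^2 2*t*exp (-2*t)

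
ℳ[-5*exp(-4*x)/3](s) -5*gamma(s)/(3*4^s)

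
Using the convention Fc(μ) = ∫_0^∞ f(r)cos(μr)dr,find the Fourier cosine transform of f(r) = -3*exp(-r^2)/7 -3*sqrt(pi)*exp(-μ^2/4)/14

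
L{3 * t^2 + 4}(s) 4/s + 6/s^3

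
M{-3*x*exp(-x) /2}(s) -3*gamma(s + 1) /2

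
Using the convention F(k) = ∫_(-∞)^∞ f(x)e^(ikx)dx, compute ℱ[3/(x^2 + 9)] pi * exp(-3 * Abs(k))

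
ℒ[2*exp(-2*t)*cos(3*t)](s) 2*(s + 2) /((s + 2) ^2 + 9) 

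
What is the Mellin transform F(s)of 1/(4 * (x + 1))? pi * csc(pi * s)/4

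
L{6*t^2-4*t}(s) 12/s^3-4/s^2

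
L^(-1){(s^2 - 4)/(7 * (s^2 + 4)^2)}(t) t * cos(2 * t)/7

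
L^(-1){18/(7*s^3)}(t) 9*t^2/7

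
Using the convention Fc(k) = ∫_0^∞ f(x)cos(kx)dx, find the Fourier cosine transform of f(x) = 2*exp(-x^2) sqrt(pi)*exp(-k^2/4)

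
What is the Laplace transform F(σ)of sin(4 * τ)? 4/(σ^2+16)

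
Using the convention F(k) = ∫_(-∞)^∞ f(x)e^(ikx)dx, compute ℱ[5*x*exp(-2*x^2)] 5*sqrt(2)*I*sqrt(pi)*k*exp(-k^2/8)/8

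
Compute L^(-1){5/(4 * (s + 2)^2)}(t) 5 * t * exp(-2 * t)/4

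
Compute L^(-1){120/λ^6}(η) η^5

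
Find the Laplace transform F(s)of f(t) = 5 5/s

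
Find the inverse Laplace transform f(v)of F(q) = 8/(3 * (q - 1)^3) 4 * v^2 * exp(v)/3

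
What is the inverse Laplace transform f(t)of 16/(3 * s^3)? 8 * t^2/3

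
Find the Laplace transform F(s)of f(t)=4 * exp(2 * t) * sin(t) 4/((s - 2)^2 + 1)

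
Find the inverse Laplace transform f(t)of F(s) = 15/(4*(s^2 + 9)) 5*sin(3*t)/4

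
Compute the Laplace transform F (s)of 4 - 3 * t 4/s - 3/s^2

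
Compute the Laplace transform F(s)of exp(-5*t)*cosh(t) (s + 5)/((s + 5)^2 - 1)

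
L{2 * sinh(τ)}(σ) 2/(σ^2 - 1)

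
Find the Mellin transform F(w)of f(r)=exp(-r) gamma(w)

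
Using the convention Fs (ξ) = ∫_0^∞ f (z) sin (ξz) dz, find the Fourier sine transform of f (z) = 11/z 11*pi/2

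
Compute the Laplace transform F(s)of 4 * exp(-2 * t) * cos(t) 4 * (s + 2)/((s + 2)^2 + 1)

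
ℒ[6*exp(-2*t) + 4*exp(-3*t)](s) 6/(s + 2) + 4/(s + 3)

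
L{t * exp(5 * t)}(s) (s - 5)^(-2)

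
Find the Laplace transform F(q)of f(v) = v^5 120/q^6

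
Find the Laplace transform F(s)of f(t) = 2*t 2/s^2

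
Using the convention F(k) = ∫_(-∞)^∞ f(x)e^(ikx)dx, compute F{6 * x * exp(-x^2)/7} 3 * I * sqrt(pi) * k * exp(-k^2/4)/7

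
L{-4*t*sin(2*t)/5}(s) -16*s/(5*(s^2 + 4)^2)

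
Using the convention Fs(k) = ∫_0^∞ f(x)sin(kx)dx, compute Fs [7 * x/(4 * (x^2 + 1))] 7 * pi * exp(-k)/8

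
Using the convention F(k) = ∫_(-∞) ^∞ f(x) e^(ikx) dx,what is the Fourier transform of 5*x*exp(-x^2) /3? 5*I*sqrt(pi)*k*exp(-k^2/4) /6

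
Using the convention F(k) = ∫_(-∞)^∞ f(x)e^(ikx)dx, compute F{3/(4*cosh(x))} 3*pi/(4*cosh(pi*k/2))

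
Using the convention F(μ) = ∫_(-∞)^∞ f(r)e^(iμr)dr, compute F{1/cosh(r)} pi/cosh(pi * μ/2)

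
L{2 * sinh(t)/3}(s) 2/(3 * (s^2 - 1))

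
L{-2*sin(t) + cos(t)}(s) s/(s^2 + 1) - 2/(s^2 + 1)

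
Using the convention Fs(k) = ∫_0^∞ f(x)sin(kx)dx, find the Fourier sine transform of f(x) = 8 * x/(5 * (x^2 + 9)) 4 * pi * exp(-3 * k)/5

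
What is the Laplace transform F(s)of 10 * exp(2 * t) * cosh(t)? 10 * (s - 2)/((s - 2)^2 - 1)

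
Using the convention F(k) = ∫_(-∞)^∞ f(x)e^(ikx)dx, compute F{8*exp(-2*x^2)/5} 4*sqrt(2)*sqrt(pi)*exp(-k^2/8)/5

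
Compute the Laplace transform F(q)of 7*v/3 7/(3*q^2)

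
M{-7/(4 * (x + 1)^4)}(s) 7 * pi * (s - 3) * (s - 2) * (s - 1)/(24 * sin(pi * s))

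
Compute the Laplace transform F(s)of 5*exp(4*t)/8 5/(8*(s - 4))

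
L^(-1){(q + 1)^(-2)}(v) v*exp(-v)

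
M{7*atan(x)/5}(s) -7*pi*sec(pi*s/2)/(10*s)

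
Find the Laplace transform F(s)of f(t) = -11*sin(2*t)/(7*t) -11*atan(2/s)/7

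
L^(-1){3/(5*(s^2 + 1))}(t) 3*sin(t)/5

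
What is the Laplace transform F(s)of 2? 2/s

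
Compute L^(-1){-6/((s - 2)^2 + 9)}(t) -2 * exp(2 * t) * sin(3 * t)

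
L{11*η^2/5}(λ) 22/(5*λ^3)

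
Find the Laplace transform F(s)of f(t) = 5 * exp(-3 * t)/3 5/(3 * (s + 3))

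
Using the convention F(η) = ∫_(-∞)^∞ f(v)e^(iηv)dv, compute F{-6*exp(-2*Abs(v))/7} -24/(7*η^2 + 28)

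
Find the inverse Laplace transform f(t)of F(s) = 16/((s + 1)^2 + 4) 8 * exp(-t) * sin(2 * t)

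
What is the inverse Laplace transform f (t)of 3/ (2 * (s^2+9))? sin (3 * t)/2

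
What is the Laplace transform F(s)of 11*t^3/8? 33/(4*s^4)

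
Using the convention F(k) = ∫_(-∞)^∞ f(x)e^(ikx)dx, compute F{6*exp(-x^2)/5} 6*sqrt(pi)*exp(-k^2/4)/5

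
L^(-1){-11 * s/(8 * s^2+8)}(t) -11 * cos(t)/8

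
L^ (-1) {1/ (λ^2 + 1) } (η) sin (η) 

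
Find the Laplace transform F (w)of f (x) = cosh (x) w/ (w^2 - 1)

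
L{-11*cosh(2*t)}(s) -11*s/(s^2-4)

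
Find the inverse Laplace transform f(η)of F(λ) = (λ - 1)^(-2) η*exp(η)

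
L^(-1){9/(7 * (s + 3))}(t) 9 * exp(-3 * t)/7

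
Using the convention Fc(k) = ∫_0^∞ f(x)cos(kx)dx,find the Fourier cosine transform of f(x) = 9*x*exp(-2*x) 9*(4 - k^2)/(k^2 + 4)^2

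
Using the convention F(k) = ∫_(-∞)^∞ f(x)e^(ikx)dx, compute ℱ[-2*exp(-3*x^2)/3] -2*sqrt(3)*sqrt(pi)*exp(-k^2/12)/9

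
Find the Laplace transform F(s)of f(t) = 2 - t 2/s - 1/s^2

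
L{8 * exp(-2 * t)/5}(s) 8/(5 * (s+2))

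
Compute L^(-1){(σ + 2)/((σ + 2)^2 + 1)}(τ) exp(-2 * τ) * cos(τ)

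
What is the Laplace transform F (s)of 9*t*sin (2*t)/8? 9*s/ (2*(s^2 + 4)^2)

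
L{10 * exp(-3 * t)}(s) 10/(s + 3)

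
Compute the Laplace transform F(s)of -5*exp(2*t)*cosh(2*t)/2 5*(2 - s)/(2*s*(s - 4))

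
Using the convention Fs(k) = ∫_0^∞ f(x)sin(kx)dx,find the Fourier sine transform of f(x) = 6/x 3*pi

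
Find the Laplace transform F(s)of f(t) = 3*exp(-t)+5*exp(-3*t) 5/(s+3)+3/(s+1)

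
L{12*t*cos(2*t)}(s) 12*(s^2 - 4)/(s^2 + 4)^2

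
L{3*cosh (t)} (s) 3*s/ (s^2-1)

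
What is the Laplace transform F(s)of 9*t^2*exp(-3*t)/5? 18/(5*(s + 3)^3)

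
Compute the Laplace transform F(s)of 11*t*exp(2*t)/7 11/(7*(s - 2)^2)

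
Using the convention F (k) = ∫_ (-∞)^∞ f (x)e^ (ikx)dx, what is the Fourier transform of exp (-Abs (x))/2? 1/ (k^2 + 1)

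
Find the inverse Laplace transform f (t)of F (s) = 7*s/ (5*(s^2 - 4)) 7*cosh (2*t)/5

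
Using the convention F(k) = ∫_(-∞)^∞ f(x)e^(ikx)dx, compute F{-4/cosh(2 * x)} -2 * pi/cosh(pi * k/4)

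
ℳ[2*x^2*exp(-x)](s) 2*gamma(s + 2) 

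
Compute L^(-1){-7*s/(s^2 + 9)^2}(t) -7*t*sin(3*t)/6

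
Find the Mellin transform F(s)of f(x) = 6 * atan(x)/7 -3 * pi * sec(pi * s/2)/(7 * s)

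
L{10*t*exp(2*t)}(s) 10/(s - 2)^2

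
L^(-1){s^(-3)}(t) t^2/2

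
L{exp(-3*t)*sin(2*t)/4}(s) 1/(2*((s + 3)^2 + 4))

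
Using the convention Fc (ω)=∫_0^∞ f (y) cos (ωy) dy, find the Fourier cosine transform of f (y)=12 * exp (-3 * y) 36/ (ω^2 + 9) 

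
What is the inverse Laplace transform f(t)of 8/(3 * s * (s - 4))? 4 * exp(2 * t) * sinh(2 * t)/3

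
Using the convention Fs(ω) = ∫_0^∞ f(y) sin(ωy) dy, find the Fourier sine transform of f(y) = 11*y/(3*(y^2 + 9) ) 11*pi*exp(-3*ω) /6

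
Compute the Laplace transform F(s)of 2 2/s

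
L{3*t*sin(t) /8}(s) 3*s/(4*(s^2 + 1) ^2) 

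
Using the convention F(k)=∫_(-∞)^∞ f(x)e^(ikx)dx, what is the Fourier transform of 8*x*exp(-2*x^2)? sqrt(2)*I*sqrt(pi)*k*exp(-k^2/8)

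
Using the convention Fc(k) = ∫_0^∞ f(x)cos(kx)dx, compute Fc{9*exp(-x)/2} 9/(2*(k^2 + 1))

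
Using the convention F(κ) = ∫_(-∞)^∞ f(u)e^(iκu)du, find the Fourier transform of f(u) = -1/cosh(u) -pi/cosh(pi*κ/2)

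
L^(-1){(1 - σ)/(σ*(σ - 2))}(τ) -exp(τ)*cosh(τ)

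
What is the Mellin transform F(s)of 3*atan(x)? -3*pi*sec(pi*s/2)/(2*s)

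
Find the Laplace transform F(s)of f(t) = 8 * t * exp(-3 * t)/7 8/(7 * (s+3)^2)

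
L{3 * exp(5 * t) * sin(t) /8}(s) 3/(8 * ((s - 5) ^2 + 1) ) 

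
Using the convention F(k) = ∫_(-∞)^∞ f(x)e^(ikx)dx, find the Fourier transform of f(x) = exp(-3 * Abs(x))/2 3/(k^2 + 9)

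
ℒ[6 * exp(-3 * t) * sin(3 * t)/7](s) 18/(7 * ((s + 3)^2 + 9))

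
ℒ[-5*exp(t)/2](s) -5/(2*s - 2)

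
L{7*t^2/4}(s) 7/(2*s^3)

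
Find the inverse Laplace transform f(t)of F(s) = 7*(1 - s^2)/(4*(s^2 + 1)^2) -7*t*cos(t)/4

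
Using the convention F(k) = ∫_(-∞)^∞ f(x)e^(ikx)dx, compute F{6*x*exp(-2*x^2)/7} 3*sqrt(2)*I*sqrt(pi)*k*exp(-k^2/8)/28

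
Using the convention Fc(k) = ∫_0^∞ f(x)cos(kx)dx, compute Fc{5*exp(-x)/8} 5/(8*(k^2 + 1))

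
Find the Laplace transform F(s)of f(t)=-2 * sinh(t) -2/(s^2-1)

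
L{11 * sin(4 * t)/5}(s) 44/(5 * (s^2 + 16))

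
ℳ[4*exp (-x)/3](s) 4*gamma (s)/3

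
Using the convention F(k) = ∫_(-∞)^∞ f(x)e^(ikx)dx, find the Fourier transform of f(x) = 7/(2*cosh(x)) 7*pi/(2*cosh(pi*k/2))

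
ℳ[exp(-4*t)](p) gamma(p)/4^p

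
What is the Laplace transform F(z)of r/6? 1/(6*z^2)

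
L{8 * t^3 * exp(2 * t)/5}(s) 48/(5 * (s - 2)^4)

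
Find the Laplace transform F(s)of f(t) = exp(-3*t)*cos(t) (s + 3)/((s + 3)^2 + 1)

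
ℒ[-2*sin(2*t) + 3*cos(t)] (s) 3*s/(s^2 + 1) - 4/(s^2 + 4)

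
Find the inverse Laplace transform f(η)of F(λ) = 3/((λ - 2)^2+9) exp(2*η)*sin(3*η)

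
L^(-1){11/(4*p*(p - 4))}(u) 11*exp(2*u)*sinh(2*u)/8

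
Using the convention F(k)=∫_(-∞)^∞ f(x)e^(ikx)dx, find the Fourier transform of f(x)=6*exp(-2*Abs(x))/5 24/(5*(k^2 + 4))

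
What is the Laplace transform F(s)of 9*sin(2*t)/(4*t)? 9*atan(2/s)/4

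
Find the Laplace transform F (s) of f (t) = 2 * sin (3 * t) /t 2 * atan (3/s) 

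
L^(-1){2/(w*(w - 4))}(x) exp(2*x)*sinh(2*x)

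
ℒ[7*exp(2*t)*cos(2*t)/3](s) 7*(s - 2)/(3*((s - 2)^2+4))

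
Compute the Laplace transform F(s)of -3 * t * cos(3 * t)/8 3 * (9 - s^2)/(8 * (s^2 + 9)^2)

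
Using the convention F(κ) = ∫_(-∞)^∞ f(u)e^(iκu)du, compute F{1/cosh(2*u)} pi/(2*cosh(pi*κ/4))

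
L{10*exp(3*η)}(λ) 10/(λ - 3)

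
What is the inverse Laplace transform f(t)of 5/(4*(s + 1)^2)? 5*t*exp(-t)/4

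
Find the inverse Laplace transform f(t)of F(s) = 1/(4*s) 1/4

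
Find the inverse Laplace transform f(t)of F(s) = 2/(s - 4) 2*exp(4*t)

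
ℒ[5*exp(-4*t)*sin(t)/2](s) 5/(2*((s+4)^2+1))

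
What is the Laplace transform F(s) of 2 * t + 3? 3/s + 2/s^2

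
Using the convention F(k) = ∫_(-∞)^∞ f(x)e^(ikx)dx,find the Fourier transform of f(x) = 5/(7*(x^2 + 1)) 5*pi*exp(-Abs(k))/7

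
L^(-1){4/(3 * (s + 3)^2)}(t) 4 * t * exp(-3 * t)/3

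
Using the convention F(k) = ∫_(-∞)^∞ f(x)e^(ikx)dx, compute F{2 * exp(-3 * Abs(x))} 12/(k^2+9)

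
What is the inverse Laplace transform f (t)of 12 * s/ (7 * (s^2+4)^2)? 3 * t * sin (2 * t)/7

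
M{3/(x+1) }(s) 3*pi*csc(pi*s) 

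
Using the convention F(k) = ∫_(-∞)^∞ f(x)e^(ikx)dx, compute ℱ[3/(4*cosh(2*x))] 3*pi/(8*cosh(pi*k/4))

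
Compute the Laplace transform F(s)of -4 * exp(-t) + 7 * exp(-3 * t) 7/(s + 3) - 4/(s + 1)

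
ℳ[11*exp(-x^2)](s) 11*gamma(s/2)/2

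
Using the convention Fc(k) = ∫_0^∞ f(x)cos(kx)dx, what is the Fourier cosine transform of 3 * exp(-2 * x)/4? 3/(2 * (k^2+4))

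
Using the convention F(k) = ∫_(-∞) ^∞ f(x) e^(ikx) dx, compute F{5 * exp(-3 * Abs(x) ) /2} 15/(k^2 + 9) 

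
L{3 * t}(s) 3/s^2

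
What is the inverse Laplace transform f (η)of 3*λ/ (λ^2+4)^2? 3*η*sin (2*η)/4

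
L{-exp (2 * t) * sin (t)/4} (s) -1/ (4 * (s - 2)^2+4)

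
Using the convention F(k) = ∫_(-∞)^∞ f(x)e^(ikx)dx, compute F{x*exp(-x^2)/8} I*sqrt(pi)*k*exp(-k^2/4)/16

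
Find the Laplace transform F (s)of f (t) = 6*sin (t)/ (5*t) 6*atan (1/s)/5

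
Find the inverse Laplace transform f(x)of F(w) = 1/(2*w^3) x^2/4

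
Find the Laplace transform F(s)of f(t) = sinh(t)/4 1/(4 * (s^2 - 1))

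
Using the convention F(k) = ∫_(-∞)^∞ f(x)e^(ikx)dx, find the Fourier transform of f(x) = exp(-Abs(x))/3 2/(3*(k^2 + 1))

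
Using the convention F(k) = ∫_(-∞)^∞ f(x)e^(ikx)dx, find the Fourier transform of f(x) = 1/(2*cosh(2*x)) pi/(4*cosh(pi*k/4))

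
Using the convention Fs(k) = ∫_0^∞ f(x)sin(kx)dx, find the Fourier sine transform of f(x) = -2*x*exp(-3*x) -12*k/(k^2 + 9)^2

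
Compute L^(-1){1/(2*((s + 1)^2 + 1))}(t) exp(-t)*sin(t)/2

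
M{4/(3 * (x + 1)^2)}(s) -4 * pi * (s - 1)/(3 * sin(pi * s))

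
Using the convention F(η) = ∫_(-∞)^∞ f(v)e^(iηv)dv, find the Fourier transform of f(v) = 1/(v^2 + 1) pi*exp(-Abs(η))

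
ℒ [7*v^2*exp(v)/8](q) 7/(4*(q - 1)^3)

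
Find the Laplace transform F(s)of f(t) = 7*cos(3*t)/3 7*s/(3*(s^2+9))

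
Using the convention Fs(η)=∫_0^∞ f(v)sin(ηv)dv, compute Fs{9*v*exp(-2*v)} 36*η/(η^2+4)^2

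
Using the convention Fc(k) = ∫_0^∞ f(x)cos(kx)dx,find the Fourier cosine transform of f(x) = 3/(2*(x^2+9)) pi*exp(-3*k)/4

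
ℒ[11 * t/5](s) 11/(5 * s^2)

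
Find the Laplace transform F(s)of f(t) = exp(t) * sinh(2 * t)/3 2/(3 * ((s - 1)^2 - 4))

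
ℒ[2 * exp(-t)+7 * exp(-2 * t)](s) 7/(s+2)+2/(s+1)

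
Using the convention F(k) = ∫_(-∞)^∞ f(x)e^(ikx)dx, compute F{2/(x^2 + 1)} 2 * pi * exp(-Abs(k))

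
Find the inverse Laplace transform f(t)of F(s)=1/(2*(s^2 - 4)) sinh(2*t)/4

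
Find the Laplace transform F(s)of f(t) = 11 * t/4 11/(4 * s^2)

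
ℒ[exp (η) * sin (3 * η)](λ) 3/ ( (λ - 1)^2 + 9)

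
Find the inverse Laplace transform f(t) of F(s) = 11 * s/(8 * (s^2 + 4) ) 11 * cos(2 * t) /8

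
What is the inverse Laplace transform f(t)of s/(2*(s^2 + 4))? cos(2*t)/2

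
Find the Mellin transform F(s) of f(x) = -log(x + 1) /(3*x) pi*csc(pi*s) /(3*(s - 1) ) 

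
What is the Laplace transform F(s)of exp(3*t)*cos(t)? (s - 3)/((s - 3)^2 + 1)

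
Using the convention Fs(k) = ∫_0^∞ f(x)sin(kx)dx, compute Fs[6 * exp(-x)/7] 6 * k/(7 * (k^2 + 1))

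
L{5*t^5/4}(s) 150/s^6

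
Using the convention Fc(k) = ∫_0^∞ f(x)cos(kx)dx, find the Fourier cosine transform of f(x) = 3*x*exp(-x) 3*(1 - k^2)/(k^2 + 1)^2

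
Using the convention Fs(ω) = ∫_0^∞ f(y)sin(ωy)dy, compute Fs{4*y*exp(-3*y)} 24*ω/(ω^2+9)^2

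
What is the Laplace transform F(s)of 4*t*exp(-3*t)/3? 4/(3*(s + 3)^2)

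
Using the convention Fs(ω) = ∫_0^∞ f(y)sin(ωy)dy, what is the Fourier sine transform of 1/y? pi/2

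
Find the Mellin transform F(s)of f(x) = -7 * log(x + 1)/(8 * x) 7 * pi * csc(pi * s)/(8 * (s - 1))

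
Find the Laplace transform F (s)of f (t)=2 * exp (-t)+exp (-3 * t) 2/ (s+1)+1/ (s+3)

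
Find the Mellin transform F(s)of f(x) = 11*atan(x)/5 -11*pi*sec(pi*s/2)/(10*s)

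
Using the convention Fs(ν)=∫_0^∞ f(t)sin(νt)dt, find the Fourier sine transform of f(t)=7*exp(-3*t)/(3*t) 7*atan(ν/3)/3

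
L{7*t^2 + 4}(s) 14/s^3 + 4/s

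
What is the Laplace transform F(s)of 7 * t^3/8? 21/(4 * s^4)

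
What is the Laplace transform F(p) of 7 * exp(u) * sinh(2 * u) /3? 14/(3 * ((p - 1) ^2 - 4) ) 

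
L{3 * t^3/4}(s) 9/(2 * s^4)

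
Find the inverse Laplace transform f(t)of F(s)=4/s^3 2*t^2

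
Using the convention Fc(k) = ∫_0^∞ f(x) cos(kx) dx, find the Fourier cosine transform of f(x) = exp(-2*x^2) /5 sqrt(2)*sqrt(pi)*exp(-k^2/8) /20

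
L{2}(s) 2/s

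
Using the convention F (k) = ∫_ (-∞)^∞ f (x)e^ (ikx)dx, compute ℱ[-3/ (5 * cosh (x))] -3 * pi/ (5 * cosh (pi * k/2))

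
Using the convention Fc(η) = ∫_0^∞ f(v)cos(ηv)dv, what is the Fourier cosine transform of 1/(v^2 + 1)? pi*exp(-η)/2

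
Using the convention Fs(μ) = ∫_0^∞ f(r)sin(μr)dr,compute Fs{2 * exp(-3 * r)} 2 * μ/(μ^2+9)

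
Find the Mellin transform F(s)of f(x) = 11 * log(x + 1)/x -11 * pi * csc(pi * s)/(s - 1)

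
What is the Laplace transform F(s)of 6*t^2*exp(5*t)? 12/(s - 5)^3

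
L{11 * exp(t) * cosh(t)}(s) 11 * (s - 1)/(s * (s - 2))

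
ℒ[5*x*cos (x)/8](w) 5*(w^2 - 1)/ (8*(w^2 + 1)^2)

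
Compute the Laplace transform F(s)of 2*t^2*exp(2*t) 4/(s - 2)^3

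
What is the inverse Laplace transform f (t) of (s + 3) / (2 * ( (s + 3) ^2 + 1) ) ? exp (-3 * t) * cos (t) /2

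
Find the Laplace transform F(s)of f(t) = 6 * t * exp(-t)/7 6/(7 * (s + 1)^2)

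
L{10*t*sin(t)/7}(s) 20*s/(7*(s^2 + 1)^2)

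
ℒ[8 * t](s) 8/s^2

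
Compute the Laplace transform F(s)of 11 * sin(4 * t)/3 44/(3 * (s^2 + 16))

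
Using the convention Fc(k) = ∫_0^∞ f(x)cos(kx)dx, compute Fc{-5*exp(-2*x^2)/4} -5*sqrt(2)*sqrt(pi)*exp(-k^2/8)/16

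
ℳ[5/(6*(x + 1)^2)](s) -5*pi*(s - 1)/(6*sin(pi*s))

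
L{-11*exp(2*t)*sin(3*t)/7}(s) -33/(7*(s - 2)^2 + 63)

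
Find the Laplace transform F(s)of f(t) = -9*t -9/s^2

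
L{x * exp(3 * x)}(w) (w - 3)^(-2)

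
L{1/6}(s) 1/(6 * s)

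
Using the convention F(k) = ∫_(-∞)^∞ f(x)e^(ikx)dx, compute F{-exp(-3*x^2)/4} -sqrt(3)*sqrt(pi)*exp(-k^2/12)/12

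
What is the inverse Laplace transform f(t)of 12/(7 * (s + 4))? 12 * exp(-4 * t)/7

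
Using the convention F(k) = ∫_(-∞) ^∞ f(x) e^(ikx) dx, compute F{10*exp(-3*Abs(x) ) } 60/(k^2 + 9) 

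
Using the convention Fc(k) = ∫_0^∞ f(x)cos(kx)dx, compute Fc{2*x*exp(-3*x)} 2*(9 - k^2)/(k^2 + 9)^2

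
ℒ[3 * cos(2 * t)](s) 3 * s/(s^2 + 4)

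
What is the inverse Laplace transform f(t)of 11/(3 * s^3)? 11 * t^2/6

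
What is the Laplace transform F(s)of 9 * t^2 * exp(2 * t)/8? 9/(4 * (s - 2)^3)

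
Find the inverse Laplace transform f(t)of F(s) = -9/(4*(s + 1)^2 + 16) -9*exp(-t)*sin(2*t)/8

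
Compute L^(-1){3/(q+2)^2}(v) 3 * v * exp(-2 * v)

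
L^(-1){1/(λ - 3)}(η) exp(3*η)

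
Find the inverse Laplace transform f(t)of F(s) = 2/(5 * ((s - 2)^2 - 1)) 2 * exp(2 * t) * sinh(t)/5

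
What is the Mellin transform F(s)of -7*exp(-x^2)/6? -7*gamma(s/2)/12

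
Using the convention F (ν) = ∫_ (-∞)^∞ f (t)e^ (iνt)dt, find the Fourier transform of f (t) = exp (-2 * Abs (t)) 4/ (ν^2+4)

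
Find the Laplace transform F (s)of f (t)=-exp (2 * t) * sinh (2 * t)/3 -2/ (3 * s * (s - 4))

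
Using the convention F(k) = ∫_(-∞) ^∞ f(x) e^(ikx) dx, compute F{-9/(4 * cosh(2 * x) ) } -9 * pi/(8 * cosh(pi * k/4) ) 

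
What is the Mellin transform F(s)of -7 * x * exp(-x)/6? -7 * gamma(s + 1)/6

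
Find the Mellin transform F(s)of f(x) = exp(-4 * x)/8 gamma(s)/(8 * 2^(2 * s))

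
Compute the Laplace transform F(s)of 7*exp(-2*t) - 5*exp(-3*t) 7/(s+2) - 5/(s+3)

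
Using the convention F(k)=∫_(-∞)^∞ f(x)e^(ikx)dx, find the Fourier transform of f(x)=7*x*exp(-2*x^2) 7*sqrt(2)*I*sqrt(pi)*k*exp(-k^2/8)/8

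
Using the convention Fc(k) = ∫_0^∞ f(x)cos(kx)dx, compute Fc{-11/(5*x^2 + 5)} -11*pi*exp(-k)/10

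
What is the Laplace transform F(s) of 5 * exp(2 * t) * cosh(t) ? 5 * (s - 2) /((s - 2) ^2 - 1) 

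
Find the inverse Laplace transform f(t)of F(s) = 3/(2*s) 3/2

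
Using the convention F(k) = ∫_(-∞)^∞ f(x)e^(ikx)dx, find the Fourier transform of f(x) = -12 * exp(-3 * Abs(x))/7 -72/(7 * k^2 + 63)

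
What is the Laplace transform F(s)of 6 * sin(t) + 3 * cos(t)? 6/(s^2 + 1) + 3 * s/(s^2 + 1)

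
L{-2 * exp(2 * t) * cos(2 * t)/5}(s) 2 * (2 - s)/(5 * ((s - 2)^2+4))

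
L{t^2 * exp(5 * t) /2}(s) (s - 5) ^(-3) 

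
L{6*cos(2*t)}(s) 6*s/(s^2 + 4)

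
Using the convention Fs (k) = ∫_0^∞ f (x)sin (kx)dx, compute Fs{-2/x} -pi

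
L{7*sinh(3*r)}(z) 21/(z^2 - 9)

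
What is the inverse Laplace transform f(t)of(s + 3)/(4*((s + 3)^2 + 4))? exp(-3*t)*cos(2*t)/4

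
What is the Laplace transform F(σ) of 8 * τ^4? 192/σ^5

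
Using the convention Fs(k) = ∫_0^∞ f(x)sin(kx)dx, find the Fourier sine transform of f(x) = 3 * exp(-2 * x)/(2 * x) 3 * atan(k/2)/2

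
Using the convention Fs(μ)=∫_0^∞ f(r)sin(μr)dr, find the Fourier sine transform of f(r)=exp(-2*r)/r atan(μ/2)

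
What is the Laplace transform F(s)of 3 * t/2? 3/(2 * s^2)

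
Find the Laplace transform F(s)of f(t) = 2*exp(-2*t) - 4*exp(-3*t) 2/(s + 2) - 4/(s + 3)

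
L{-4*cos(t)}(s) -4*s/(s^2 + 1)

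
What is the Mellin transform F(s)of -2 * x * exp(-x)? -2 * gamma(s + 1)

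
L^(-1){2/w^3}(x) x^2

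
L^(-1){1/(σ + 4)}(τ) exp(-4*τ)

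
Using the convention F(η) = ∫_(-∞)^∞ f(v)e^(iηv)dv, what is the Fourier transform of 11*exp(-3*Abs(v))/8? 33/(4*(η^2 + 9))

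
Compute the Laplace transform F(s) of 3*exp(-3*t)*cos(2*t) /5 3*(s + 3) /(5*((s + 3) ^2 + 4) ) 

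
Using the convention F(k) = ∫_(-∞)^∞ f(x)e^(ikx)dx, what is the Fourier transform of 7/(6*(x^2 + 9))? 7*pi*exp(-3*Abs(k))/18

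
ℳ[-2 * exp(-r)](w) -2 * gamma(w)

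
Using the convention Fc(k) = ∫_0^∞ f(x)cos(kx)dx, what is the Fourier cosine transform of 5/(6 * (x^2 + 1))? 5 * pi * exp(-k)/12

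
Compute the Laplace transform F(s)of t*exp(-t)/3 1/(3*(s + 1)^2)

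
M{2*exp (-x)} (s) 2*gamma (s)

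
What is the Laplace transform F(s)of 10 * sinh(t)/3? 10/(3 * (s^2 - 1))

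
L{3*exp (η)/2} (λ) 3/ (2*(λ - 1))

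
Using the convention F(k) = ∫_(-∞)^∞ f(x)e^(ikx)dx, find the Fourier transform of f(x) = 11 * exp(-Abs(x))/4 11/(2 * (k^2 + 1))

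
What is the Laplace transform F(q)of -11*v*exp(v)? -11/(q - 1)^2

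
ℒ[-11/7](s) -11/(7*s)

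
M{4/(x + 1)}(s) 4 * pi * csc(pi * s)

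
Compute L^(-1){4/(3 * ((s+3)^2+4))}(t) 2 * exp(-3 * t) * sin(2 * t)/3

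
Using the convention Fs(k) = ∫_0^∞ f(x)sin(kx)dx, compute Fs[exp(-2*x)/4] k/(4*(k^2 + 4))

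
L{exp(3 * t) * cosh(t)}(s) (s - 3)/((s - 3)^2 - 1)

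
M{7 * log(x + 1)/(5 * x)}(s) -7 * pi * csc(pi * s)/(5 * s - 5)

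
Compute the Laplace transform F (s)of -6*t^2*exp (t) -12/ (s - 1)^3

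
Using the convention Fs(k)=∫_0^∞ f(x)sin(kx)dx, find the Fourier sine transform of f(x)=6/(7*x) 3*pi/7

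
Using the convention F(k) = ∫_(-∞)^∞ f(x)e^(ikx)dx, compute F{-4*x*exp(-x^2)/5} -2*I*sqrt(pi)*k*exp(-k^2/4)/5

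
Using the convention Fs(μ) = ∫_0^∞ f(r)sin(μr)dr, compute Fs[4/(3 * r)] 2 * pi/3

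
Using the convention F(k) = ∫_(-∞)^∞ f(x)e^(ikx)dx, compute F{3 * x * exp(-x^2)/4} 3 * I * sqrt(pi) * k * exp(-k^2/4)/8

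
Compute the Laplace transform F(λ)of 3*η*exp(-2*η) 3/(λ + 2)^2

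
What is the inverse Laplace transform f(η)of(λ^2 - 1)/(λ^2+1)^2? η * cos(η)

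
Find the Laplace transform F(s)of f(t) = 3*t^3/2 9/s^4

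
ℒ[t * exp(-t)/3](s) 1/(3 * (s + 1)^2)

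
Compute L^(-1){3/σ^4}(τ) τ^3/2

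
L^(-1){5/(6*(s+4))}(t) 5*exp(-4*t)/6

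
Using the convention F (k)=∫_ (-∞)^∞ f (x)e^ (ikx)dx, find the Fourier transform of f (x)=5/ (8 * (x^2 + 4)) 5 * pi * exp (-2 * Abs (k))/16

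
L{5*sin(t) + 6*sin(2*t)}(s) 12/(s^2 + 4) + 5/(s^2 + 1)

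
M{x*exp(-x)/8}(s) gamma(s + 1)/8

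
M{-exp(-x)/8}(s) -gamma(s)/8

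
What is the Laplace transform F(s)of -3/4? -3/(4*s)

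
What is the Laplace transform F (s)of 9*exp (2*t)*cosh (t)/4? 9*(s - 2)/ (4*( (s - 2)^2 - 1))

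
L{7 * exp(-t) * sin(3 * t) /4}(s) 21/(4 * ((s+1) ^2+9) ) 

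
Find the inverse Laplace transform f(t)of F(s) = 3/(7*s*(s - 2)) 3*exp(t)*sinh(t)/7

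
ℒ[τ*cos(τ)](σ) (σ^2 - 1)/(σ^2 + 1)^2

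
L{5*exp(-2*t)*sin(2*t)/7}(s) 10/(7*((s + 2)^2 + 4))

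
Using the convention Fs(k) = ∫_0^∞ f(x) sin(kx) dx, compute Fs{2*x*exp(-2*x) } 8*k/(k^2 + 4) ^2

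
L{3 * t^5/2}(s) 180/s^6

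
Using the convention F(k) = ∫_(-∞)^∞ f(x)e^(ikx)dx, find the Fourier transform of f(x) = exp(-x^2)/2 sqrt(pi) * exp(-k^2/4)/2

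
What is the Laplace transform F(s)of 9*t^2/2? 9/s^3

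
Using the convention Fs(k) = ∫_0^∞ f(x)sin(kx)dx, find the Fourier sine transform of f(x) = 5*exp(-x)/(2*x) 5*atan(k)/2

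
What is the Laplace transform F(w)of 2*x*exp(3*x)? 2/(w - 3)^2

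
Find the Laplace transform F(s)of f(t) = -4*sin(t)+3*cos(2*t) 3*s/(s^2+4)-4/(s^2+1)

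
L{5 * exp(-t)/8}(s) 5/(8 * (s + 1))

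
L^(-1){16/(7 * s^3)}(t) 8 * t^2/7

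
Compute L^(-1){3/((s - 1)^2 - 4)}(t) 3 * exp(t) * sinh(2 * t)/2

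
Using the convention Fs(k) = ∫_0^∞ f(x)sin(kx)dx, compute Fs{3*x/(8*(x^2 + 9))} 3*pi*exp(-3*k)/16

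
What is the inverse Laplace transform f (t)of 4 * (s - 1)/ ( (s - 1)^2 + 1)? 4 * exp (t) * cos (t)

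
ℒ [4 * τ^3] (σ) 24/σ^4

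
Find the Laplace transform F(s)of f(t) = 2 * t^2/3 4/(3 * s^3)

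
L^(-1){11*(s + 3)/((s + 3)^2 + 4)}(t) 11*exp(-3*t)*cos(2*t)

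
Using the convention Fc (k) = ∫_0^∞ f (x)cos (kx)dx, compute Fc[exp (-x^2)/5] sqrt (pi)*exp (-k^2/4)/10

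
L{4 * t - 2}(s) 4/s^2-2/s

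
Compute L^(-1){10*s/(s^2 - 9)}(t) 10*cosh(3*t)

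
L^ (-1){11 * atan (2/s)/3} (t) 11 * sin (2 * t)/ (3 * t)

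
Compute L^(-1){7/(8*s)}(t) 7/8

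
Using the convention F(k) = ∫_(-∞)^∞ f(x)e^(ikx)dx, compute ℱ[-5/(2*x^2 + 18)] -5*pi*exp(-3*Abs(k))/6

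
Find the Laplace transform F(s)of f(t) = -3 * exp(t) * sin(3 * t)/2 -9/(2 * (s - 1)^2 + 18)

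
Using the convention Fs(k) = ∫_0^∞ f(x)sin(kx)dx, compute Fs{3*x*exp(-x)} 6*k/(k^2 + 1)^2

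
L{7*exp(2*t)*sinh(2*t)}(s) 14/(s*(s - 4))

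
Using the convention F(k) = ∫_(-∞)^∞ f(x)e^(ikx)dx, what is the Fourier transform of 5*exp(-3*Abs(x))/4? 15/(2*(k^2 + 9))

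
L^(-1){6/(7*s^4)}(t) t^3/7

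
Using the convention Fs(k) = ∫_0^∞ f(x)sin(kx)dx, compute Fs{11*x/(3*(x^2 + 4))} 11*pi*exp(-2*k)/6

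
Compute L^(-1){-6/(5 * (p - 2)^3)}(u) -3 * u^2 * exp(2 * u)/5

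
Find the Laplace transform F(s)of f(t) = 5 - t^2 5/s - 2/s^3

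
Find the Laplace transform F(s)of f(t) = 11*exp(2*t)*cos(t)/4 11*(s - 2)/(4*((s - 2)^2 + 1))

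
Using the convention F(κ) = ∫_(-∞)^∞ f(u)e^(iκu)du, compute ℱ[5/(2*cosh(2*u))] 5*pi/(4*cosh(pi*κ/4))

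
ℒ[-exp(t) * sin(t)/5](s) -1/(5 * (s - 1)^2+5)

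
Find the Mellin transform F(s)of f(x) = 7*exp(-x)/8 7*gamma(s)/8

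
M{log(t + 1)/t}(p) -pi*csc(pi*p)/(p - 1)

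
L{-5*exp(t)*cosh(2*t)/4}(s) 5*(1 - s)/(4*((s - 1)^2 - 4))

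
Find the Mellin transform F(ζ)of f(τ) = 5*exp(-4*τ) 5*gamma(ζ)/4^ζ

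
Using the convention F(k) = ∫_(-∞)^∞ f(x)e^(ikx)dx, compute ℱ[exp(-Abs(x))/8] 1/(4 * (k^2 + 1))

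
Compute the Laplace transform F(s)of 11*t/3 11/(3*s^2)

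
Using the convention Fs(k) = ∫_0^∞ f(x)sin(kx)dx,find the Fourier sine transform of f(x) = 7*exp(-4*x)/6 7*k/(6*(k^2 + 16))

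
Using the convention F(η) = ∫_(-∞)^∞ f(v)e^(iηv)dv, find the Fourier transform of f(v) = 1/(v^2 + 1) pi*exp(-Abs(η))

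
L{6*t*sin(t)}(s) 12*s/(s^2 + 1)^2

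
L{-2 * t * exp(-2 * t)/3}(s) -2/(3 * (s + 2)^2)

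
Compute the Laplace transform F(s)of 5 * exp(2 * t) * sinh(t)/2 5/(2 * ((s - 2)^2-1))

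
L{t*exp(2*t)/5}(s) 1/(5*(s - 2)^2)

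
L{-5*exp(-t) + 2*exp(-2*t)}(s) 2/(s + 2) - 5/(s + 1)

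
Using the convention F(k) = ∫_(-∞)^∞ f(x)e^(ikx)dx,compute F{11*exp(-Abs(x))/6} 11/(3*(k^2 + 1))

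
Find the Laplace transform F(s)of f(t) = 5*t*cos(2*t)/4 5*(s^2-4)/(4*(s^2 + 4)^2)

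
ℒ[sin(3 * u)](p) 3/(p^2 + 9) 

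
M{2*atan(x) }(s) -pi*sec(pi*s/2) /s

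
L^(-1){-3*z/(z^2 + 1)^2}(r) -3*r*sin(r)/2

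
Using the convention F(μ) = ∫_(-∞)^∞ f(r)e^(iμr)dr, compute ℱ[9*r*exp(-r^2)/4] 9*I*sqrt(pi)*μ*exp(-μ^2/4)/8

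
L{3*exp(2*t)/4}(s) 3/(4*(s - 2))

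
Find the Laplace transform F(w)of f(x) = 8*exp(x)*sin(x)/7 8/(7*((w - 1)^2 + 1))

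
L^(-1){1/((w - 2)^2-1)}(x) exp(2*x)*sinh(x)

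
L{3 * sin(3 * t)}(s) 9/(s^2 + 9)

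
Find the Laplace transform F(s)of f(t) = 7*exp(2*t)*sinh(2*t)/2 7/(s*(s - 4))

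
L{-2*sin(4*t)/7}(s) -8/(7*s^2 + 112)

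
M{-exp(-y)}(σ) -gamma(σ)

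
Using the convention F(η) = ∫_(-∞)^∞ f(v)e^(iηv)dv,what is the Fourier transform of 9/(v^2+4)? 9*pi*exp(-2*Abs(η))/2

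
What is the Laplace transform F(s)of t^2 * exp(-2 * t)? 2/(s + 2)^3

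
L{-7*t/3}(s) -7/(3*s^2)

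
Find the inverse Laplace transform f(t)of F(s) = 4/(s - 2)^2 4 * t * exp(2 * t)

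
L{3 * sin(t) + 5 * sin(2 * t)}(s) 3/(s^2 + 1) + 10/(s^2 + 4)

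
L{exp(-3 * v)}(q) 1/(q + 3)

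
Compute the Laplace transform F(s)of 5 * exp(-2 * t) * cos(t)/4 5 * (s + 2)/(4 * ((s + 2)^2 + 1))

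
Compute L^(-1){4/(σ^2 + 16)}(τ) sin(4 * τ)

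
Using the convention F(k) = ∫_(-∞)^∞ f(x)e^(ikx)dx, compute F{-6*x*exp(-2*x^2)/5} -3*sqrt(2)*I*sqrt(pi)*k*exp(-k^2/8)/20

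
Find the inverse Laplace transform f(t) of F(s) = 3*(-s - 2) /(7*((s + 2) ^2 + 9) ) -3*exp(-2*t)*cos(3*t) /7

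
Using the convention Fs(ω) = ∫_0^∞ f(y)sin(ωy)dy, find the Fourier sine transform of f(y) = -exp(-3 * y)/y -atan(ω/3)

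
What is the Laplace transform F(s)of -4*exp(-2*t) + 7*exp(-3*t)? 7/(s + 3) - 4/(s + 2)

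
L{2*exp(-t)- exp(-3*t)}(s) 2/(s + 1) - 1/(s + 3)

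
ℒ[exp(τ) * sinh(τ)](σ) 1/(σ * (σ - 2))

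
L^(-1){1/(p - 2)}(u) exp(2 * u)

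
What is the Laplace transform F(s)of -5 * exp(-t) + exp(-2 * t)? 1/(s + 2)-5/(s + 1)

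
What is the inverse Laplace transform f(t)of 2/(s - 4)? 2*exp(4*t)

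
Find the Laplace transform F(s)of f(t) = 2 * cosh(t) 2 * s/(s^2-1)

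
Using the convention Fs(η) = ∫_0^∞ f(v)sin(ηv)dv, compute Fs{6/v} 3*pi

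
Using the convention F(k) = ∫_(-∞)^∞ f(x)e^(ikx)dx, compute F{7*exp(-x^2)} 7*sqrt(pi)*exp(-k^2/4)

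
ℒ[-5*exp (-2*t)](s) -5/ (s + 2)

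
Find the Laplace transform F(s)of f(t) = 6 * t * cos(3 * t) 6 * (s^2 - 9)/(s^2 + 9)^2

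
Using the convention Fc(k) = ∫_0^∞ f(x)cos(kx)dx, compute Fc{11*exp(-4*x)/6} 22/(3*(k^2+16))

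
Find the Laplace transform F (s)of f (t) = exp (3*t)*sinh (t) 1/ ( (s - 3)^2 - 1)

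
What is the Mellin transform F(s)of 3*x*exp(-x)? 3*gamma(s+1)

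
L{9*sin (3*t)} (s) 27/ (s^2 + 9)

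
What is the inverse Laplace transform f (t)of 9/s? 9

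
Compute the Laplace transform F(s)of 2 2/s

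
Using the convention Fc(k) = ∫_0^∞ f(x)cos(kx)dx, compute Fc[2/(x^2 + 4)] pi*exp(-2*k)/2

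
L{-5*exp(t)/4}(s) -5/(4*s - 4)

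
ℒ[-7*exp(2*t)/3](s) -7/(3*s - 6)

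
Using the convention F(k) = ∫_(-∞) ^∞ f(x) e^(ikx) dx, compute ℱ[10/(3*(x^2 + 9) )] 10*pi*exp(-3*Abs(k) ) /9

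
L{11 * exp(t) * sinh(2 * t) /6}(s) 11/(3 * ((s - 1) ^2 - 4) ) 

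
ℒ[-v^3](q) -6/q^4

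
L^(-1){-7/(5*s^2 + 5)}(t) -7*sin(t)/5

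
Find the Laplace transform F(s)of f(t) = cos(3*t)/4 s/(4*(s^2 + 9))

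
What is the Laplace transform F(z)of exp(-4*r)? 1/(z + 4)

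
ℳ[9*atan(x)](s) -9*pi*sec(pi*s/2) /(2*s) 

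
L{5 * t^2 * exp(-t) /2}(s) 5/(s + 1) ^3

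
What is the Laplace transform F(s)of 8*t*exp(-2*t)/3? 8/(3*(s+2)^2)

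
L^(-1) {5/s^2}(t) 5 * t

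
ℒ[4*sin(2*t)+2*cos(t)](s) 8/(s^2+4)+2*s/(s^2+1) 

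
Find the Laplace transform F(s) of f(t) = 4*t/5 4/(5*s^2) 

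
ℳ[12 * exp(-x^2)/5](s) 6 * gamma(s/2)/5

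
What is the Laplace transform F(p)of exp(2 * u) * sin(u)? 1/((p - 2)^2 + 1)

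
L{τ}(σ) σ^(-2)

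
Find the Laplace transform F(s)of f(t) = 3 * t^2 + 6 6/s + 6/s^3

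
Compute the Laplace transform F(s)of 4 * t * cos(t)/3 4 * (s^2 - 1)/(3 * (s^2 + 1)^2)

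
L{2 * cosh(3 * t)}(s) 2 * s/(s^2 - 9)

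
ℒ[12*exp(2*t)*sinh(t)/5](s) 12/(5*((s - 2)^2-1))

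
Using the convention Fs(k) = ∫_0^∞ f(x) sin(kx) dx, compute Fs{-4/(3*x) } -2*pi/3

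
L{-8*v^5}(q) -960/q^6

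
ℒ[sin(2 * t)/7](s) 2/(7 * (s^2 + 4))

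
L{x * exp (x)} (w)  (w - 1)^ (-2)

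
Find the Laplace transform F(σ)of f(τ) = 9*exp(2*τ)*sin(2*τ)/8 9/(4*((σ - 2)^2 + 4))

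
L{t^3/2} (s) 3/s^4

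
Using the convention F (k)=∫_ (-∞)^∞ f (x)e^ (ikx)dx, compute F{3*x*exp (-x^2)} 3*I*sqrt (pi)*k*exp (-k^2/4)/2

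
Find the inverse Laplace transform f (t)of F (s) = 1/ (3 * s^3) t^2/6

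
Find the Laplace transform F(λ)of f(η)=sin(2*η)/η atan(2/λ)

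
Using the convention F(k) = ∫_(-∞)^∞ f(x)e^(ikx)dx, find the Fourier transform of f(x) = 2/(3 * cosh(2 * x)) pi/(3 * cosh(pi * k/4))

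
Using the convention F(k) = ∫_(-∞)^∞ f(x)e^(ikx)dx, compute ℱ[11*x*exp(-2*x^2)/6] 11*sqrt(2)*I*sqrt(pi)*k*exp(-k^2/8)/48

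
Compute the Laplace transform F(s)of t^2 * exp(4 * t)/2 (s - 4)^(-3)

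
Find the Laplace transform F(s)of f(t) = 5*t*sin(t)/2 5*s/(s^2+1)^2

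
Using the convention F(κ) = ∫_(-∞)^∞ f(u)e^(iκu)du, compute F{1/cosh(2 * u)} pi/(2 * cosh(pi * κ/4))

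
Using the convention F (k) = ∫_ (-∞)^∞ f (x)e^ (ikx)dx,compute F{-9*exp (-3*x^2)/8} -3*sqrt (3)*sqrt (pi)*exp (-k^2/12)/8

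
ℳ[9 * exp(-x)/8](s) 9 * gamma(s)/8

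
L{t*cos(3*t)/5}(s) (s^2 - 9)/(5*(s^2 + 9)^2)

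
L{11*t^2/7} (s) 22/ (7*s^3)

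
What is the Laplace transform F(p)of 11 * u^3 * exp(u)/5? 66/(5 * (p - 1)^4)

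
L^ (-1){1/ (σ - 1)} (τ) exp (τ)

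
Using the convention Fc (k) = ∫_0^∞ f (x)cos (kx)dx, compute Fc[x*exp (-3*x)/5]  (9 - k^2)/ (5*(k^2 + 9)^2)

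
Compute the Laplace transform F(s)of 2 2/s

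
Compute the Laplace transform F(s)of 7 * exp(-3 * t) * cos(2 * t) 7 * (s + 3)/((s + 3)^2 + 4)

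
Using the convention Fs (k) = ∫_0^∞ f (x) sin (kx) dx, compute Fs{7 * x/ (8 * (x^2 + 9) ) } 7 * pi * exp (-3 * k) /16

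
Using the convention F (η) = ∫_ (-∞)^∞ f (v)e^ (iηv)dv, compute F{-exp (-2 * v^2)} -sqrt (2) * sqrt (pi) * exp (-η^2/8)/2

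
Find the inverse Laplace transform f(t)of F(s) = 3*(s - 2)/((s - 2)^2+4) 3*exp(2*t)*cos(2*t)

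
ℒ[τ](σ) σ^(-2)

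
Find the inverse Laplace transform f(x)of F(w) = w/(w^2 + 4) cos(2*x)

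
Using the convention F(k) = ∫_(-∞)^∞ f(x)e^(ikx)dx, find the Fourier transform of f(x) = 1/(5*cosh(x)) pi/(5*cosh(pi*k/2))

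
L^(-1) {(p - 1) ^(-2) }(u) u*exp(u) 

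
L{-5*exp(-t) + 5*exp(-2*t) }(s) 5/(s + 2) - 5/(s + 1) 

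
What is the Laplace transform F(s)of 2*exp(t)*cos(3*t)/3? 2*(s - 1)/(3*((s - 1)^2 + 9))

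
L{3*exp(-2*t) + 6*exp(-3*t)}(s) 6/(s + 3) + 3/(s + 2)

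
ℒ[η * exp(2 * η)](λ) (λ - 2)^(-2)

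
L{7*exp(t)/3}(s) 7/(3*(s - 1))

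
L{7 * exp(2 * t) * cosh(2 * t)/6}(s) 7 * (s - 2)/(6 * s * (s - 4))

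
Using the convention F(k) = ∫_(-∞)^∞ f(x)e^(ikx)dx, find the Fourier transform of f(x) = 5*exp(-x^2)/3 5*sqrt(pi)*exp(-k^2/4)/3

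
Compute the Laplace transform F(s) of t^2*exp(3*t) 2/(s - 3) ^3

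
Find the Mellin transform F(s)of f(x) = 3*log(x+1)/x -3*pi*csc(pi*s)/(s - 1)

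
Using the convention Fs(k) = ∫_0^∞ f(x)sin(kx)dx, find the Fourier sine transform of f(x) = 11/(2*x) 11*pi/4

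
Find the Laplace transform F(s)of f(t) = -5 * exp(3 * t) -5/(s - 3)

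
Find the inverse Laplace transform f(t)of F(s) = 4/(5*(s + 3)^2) 4*t*exp(-3*t)/5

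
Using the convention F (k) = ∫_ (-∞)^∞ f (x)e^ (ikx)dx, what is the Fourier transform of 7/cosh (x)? 7 * pi/cosh (pi * k/2)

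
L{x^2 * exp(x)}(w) 2/(w - 1)^3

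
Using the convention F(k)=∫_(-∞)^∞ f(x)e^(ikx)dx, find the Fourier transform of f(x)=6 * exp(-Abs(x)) 12/(k^2 + 1)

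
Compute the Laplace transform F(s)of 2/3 2/(3*s)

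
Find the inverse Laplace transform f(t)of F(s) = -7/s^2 -7*t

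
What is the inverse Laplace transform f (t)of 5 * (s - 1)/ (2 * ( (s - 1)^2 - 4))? 5 * exp (t) * cosh (2 * t)/2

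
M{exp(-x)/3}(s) gamma(s)/3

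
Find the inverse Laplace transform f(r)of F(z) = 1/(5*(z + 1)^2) r*exp(-r)/5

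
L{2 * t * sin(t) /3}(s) 4 * s/(3 * (s^2 + 1) ^2) 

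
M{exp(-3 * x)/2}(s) gamma(s)/(2 * 3^s)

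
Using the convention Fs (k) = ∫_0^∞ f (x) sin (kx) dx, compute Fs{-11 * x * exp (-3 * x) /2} -33 * k/ (k^2 + 9) ^2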